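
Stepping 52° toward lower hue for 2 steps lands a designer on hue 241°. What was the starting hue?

345°

2 steps of 52° (toward lower hue) give a net shift of −104°.
Start = end − shift: 241 + 104 = 345°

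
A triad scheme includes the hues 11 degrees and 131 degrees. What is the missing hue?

A triad places three hues 120° apart.
The full set through 11° is {11°, 131°, 251°}.
Given {11°, 131°}, the missing hue is 251°.

251°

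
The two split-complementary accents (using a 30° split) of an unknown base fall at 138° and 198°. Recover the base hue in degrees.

The accents sit 30° either side of the complement, so the complement is their short-arc midpoint on the wheel.
Short-arc midpoint of 138° and 198°: 168°.
Base is 180° from the complement: 168 − 180 = -12 → -12 + 360 = 348°

348°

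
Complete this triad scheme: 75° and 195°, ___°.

315°

A triad places three hues 120° apart.
The full set through 75° is {75°, 195°, 315°}.
Given {75°, 195°}, the missing hue is 315°.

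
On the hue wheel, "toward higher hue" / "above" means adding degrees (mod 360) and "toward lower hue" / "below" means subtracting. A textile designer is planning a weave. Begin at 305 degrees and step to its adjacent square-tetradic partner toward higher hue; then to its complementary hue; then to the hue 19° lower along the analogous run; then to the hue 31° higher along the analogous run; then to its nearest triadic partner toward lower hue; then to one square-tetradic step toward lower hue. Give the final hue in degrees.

square ↑ +90°: 305 + 90 = 395 → 395 − 360 = 35°
complement +180°: 35 + 180 = 215°
analog 19° ↓ −19°: 215 − 19 = 196°
analog 31° ↑ +31°: 196 + 31 = 227°
triadic ↓ −120°: 227 − 120 = 107°
square ↓ −90°: 107 − 90 = 17°

17°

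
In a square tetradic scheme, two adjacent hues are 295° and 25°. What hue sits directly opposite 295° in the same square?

A square tetradic scheme places four hues 90° apart; opposite corners are 180° apart.
295 + 180 = 475 → 475 − 360 = 115°

115°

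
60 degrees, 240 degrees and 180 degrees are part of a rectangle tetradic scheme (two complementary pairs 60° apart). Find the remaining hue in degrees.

A rectangular tetradic uses two complementary pairs 60° apart: offsets 0°, 60°, 180°, 240°.
Among {60°, 180°, 240°}, 60° and 240° are a 180° pair.
The remaining hue 180° needs its own complement: 180 + 180 = 360 → 360 − 360 = 0°

0°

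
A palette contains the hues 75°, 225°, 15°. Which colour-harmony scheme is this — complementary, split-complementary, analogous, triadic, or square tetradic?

split-complementary

Sort the hues: 15°, 75°, 225°.
Successive gaps around the wheel: 60°, 150°, 150°.
Two 150° gaps and one 60° gap — a base hue opposite a pair of accents 30° either side of its complement — is the split-complementary pattern.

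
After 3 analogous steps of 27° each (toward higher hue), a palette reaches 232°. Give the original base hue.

3 steps of 27° (toward higher hue) give a net shift of +81°.
Start = end − shift: 232 − 81 = 151°

151°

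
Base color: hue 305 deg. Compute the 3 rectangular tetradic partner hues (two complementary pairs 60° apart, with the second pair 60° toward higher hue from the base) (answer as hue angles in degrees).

305 + 60 = 365 → 365 − 360 = 5°
305 + 180 = 485 → 485 − 360 = 125°
305 + 240 = 545 → 545 − 360 = 185°

5°, 125°, and 185°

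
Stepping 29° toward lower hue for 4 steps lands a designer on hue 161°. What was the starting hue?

4 steps of 29° (toward lower hue) give a net shift of −116°.
Start = end − shift: 161 + 116 = 277°

277°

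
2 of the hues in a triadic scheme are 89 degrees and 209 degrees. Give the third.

329°

A triad places three hues 120° apart.
The full set through 89° is {89°, 209°, 329°}.
Given {89°, 209°}, the missing hue is 329°.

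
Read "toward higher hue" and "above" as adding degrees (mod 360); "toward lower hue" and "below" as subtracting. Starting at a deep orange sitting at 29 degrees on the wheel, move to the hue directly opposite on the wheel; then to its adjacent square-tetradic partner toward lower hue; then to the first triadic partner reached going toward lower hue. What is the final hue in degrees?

29 + 180 = 209°   (complement)
209 − 90 = 119°   (square ↓)
119 − 120 = -1 → -1 + 360 = 359°   (triadic ↓)

359°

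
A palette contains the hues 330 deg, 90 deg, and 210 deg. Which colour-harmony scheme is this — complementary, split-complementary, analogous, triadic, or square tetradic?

Sort the hues: 90°, 210°, 330°.
Successive gaps around the wheel: 120°, 120°, 120°.
Three hues equally spaced 120° apart form a triad.

triadic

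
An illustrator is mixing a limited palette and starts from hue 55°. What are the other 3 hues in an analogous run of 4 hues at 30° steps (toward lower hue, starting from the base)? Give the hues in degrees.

Analogous hues sit every 30° along the wheel.
55 − 30 = 25°
55 − 60 = -5 → -5 + 360 = 355°
55 − 90 = -35 → -35 + 360 = 325°

25°, 355° and 325°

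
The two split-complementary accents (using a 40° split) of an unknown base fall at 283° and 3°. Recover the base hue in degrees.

The accents sit 40° either side of the complement, so the complement is their short-arc midpoint on the wheel.
Short-arc midpoint of 283° and 3°: 323°.
Base is 180° from the complement: 323 − 180 = 143°

143°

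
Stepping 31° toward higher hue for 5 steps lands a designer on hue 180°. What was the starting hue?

5 steps of 31° (toward higher hue) give a net shift of +155°.
Start = end − shift: 180 − 155 = 25°

25°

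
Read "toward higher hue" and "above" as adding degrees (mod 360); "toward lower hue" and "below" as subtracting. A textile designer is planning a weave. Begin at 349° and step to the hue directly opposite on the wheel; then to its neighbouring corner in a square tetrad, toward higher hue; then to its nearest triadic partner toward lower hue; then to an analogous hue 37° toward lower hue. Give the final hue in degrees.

complement +180°: 349 + 180 = 529 → 529 − 360 = 169°
square ↑ +90°: 169 + 90 = 259°
triadic ↓ −120°: 259 − 120 = 139°
analog 37° ↓ −37°: 139 − 37 = 102°

102°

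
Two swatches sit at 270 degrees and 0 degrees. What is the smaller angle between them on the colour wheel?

90°

|270 − 0| = 270.
The shorter arc is 360 − 270 = 90°.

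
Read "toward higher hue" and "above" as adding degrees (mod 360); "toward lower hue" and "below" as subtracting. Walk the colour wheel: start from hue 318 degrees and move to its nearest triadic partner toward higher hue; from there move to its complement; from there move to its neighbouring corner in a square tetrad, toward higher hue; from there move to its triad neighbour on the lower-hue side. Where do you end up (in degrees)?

228°

triadic ↑ +120°: 318 + 120 = 438 → 438 − 360 = 78°
complement +180°: 78 + 180 = 258°
square ↑ +90°: 258 + 90 = 348°
triadic ↓ −120°: 348 − 120 = 228°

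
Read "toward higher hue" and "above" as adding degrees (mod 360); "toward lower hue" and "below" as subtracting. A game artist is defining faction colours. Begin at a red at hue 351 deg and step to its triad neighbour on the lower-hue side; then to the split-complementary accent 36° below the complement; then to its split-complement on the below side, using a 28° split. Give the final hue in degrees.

167°

triadic ↓ −120°: 351 − 120 = 231°
split-comp 36° ↓ +144°: 231 + 144 = 375 → 375 − 360 = 15°
split-comp 28° ↓ +152°: 15 + 152 = 167°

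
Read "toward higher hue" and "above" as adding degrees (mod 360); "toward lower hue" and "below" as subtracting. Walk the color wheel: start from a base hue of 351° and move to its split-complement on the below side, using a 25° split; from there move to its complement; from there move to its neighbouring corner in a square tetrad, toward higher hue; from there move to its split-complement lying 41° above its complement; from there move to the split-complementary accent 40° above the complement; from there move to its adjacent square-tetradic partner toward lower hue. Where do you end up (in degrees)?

47°

split-comp 25° ↓ +155°: 351 + 155 = 506 → 506 − 360 = 146°
complement +180°: 146 + 180 = 326°
square ↑ +90°: 326 + 90 = 416 → 416 − 360 = 56°
split-comp 41° ↑ +221°: 56 + 221 = 277°
split-comp 40° ↑ +220°: 277 + 220 = 497 → 497 − 360 = 137°
square ↓ −90°: 137 − 90 = 47°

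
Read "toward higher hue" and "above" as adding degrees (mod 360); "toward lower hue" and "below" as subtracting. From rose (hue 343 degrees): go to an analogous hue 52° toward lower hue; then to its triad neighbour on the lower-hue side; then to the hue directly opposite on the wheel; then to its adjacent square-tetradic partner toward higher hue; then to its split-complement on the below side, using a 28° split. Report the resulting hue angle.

−52° (analog 52° ↓): 343 − 52 = 291°
−120° (triadic ↓): 291 − 120 = 171°
+180° (complement): 171 + 180 = 351°
+90° (square ↑): 351 + 90 = 441 → 441 − 360 = 81°
+152° (split-comp 28° ↓): 81 + 152 = 233°

233°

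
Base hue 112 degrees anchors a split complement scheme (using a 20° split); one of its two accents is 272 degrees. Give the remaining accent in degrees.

312°

Split-complementary hues sit 20° either side of the complement.
Complement of the base 112°: 112 + 180 = 292°
The given accent 272° is 20° one side of 292°; the other accent sits 20° the other side: 292 + 20 = 312°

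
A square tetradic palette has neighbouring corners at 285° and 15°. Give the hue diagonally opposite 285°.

A square tetradic scheme places four hues 90° apart; opposite corners are 180° apart.
285 + 180 = 465 → 465 − 360 = 105°

105°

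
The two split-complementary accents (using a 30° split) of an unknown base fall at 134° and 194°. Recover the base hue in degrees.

344°

The accents sit 30° either side of the complement, so the complement is their short-arc midpoint on the wheel.
Short-arc midpoint of 134° and 194°: 164°.
Base is 180° from the complement: 164 − 180 = -16 → -16 + 360 = 344°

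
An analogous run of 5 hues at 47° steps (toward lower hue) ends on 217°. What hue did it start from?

4 steps of 47° (toward lower hue) give a net shift of −188°.
Start = end − shift: 217 + 188 = 405 → 405 − 360 = 45°

45°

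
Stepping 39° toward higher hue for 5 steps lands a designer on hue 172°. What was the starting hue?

5 steps of 39° (toward higher hue) give a net shift of +195°.
Start = end − shift: 172 − 195 = -23 → -23 + 360 = 337°

337°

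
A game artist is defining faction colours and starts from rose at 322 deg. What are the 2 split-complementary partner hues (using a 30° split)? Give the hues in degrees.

Split-complementary hues sit 30° either side of the complement.
Complement of 322 deg: 322 + 180 = 502 → 502 − 360 = 142°
142 − 30 = 112°
142 + 30 = 172°

112° and 172°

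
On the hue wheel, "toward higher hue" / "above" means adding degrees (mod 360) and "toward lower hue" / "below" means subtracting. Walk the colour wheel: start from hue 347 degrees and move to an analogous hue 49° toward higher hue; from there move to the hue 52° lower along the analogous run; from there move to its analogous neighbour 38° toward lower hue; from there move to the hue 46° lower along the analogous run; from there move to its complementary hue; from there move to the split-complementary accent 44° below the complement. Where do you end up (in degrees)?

analog 49° ↑ +49°: 347 + 49 = 396 → 396 − 360 = 36°
analog 52° ↓ −52°: 36 − 52 = -16 → -16 + 360 = 344°
analog 38° ↓ −38°: 344 − 38 = 306°
analog 46° ↓ −46°: 306 − 46 = 260°
complement +180°: 260 + 180 = 440 → 440 − 360 = 80°
split-comp 44° ↓ +136°: 80 + 136 = 216°

216°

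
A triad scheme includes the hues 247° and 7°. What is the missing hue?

A triad places three hues 120° apart.
The full set through 7° is {7°, 127°, 247°}.
Given {7°, 247°}, the missing hue is 127°.

127°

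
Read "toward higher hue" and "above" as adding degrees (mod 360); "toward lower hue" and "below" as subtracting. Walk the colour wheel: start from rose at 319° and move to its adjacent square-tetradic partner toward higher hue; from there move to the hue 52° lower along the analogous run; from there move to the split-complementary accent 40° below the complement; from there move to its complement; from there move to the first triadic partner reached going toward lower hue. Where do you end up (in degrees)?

197°

319 + 90 = 409 → 409 − 360 = 49°   (square ↑)
49 − 52 = -3 → -3 + 360 = 357°   (analog 52° ↓)
357 + 140 = 497 → 497 − 360 = 137°   (split-comp 40° ↓)
137 + 180 = 317°   (complement)
317 − 120 = 197°   (triadic ↓)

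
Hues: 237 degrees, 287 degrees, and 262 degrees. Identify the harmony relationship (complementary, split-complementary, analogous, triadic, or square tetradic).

analogous

Sort the hues: 237°, 262°, 287°.
Successive gaps around the wheel: 25°, 25°, 310°.
A run of hues at equal small steps (25°) with one large closing gap is an analogous group.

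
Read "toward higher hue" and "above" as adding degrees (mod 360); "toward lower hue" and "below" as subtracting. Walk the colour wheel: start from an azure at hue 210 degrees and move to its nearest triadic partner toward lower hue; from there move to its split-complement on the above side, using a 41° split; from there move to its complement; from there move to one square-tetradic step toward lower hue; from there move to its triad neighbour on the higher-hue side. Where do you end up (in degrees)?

triadic ↓ −120°: 210 − 120 = 90°
split-comp 41° ↑ +221°: 90 + 221 = 311°
complement +180°: 311 + 180 = 491 → 491 − 360 = 131°
square ↓ −90°: 131 − 90 = 41°
triadic ↑ +120°: 41 + 120 = 161°

161°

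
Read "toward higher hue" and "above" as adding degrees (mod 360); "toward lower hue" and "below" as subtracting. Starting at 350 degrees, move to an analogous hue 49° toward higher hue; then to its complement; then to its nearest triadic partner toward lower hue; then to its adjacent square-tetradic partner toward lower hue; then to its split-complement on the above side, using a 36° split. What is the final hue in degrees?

+49° (analog 49° ↑): 350 + 49 = 399 → 399 − 360 = 39°
+180° (complement): 39 + 180 = 219°
−120° (triadic ↓): 219 − 120 = 99°
−90° (square ↓): 99 − 90 = 9°
+216° (split-comp 36° ↑): 9 + 216 = 225°

225°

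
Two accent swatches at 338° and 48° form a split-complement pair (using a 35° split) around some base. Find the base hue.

The accents sit 35° either side of the complement, so the complement is their short-arc midpoint on the wheel.
Short-arc midpoint of 338° and 48°: 13°.
Base is 180° from the complement: 13 − 180 = -167 → -167 + 360 = 193°

193°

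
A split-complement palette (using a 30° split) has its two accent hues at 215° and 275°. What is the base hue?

The accents sit 30° either side of the complement, so the complement is their short-arc midpoint on the wheel.
Short-arc midpoint of 215° and 275°: 245°.
Base is 180° from the complement: 245 − 180 = 65°

65°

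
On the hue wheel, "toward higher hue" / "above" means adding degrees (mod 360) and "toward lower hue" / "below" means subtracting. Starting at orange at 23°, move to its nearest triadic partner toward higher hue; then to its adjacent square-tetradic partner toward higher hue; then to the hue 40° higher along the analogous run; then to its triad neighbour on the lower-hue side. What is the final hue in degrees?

+120° (triadic ↑): 23 + 120 = 143°
+90° (square ↑): 143 + 90 = 233°
+40° (analog 40° ↑): 233 + 40 = 273°
−120° (triadic ↓): 273 − 120 = 153°

153°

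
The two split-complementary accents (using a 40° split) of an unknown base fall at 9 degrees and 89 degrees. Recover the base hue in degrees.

229°

The accents sit 40° either side of the complement, so the complement is their short-arc midpoint on the wheel.
Short-arc midpoint of 9° and 89°: 49°.
Base is 180° from the complement: 49 − 180 = -131 → -131 + 360 = 229°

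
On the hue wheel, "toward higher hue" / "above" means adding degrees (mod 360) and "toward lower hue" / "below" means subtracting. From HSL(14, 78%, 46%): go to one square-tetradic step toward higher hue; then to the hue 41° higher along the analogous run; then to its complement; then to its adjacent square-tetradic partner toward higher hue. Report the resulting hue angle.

square ↑ +90°: 14 + 90 = 104°
analog 41° ↑ +41°: 104 + 41 = 145°
complement +180°: 145 + 180 = 325°
square ↑ +90°: 325 + 90 = 415 → 415 − 360 = 55°

55°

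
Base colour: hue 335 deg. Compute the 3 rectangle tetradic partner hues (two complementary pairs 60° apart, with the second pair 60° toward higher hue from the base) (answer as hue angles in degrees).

35°, 155°, and 215°

A rectangular tetradic uses two complementary pairs 60° apart: offsets 0°, 60°, 180°, 240°.
335 + 60 = 395 → 395 − 360 = 35°
335 + 180 = 515 → 515 − 360 = 155°
335 + 240 = 575 → 575 − 360 = 215°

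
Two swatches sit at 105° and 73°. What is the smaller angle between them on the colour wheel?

|105 − 73| = 32.
32 ≤ 180, so the shorter arc is 32°.

32°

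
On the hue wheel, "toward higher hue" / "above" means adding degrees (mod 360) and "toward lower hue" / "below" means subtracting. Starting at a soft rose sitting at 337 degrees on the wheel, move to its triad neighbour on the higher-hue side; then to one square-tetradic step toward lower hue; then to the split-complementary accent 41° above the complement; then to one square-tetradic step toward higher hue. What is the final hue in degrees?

triadic ↑ +120°: 337 + 120 = 457 → 457 − 360 = 97°
square ↓ −90°: 97 − 90 = 7°
split-comp 41° ↑ +221°: 7 + 221 = 228°
square ↑ +90°: 228 + 90 = 318°

318°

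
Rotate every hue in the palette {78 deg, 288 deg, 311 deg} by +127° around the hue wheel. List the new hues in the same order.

205°, 55°, 78°

78 + 127 = 205°
288 + 127 = 415 → 415 − 360 = 55°
311 + 127 = 438 → 438 − 360 = 78°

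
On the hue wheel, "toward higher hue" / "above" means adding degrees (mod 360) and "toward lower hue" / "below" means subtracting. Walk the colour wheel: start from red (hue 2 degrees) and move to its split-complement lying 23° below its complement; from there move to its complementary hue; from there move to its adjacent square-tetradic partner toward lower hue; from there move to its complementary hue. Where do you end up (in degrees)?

69°

+157° (split-comp 23° ↓): 2 + 157 = 159°
+180° (complement): 159 + 180 = 339°
−90° (square ↓): 339 − 90 = 249°
+180° (complement): 249 + 180 = 429 → 429 − 360 = 69°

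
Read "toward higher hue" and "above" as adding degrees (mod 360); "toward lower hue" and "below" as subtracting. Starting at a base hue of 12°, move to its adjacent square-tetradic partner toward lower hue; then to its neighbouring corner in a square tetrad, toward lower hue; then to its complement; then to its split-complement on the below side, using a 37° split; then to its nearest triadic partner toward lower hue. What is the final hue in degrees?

12 − 90 = -78 → -78 + 360 = 282°   (square ↓)
282 − 90 = 192°   (square ↓)
192 + 180 = 372 → 372 − 360 = 12°   (complement)
12 + 143 = 155°   (split-comp 37° ↓)
155 − 120 = 35°   (triadic ↓)

35°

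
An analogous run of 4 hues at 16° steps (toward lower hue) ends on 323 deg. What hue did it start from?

3 steps of 16° (toward lower hue) give a net shift of −48°.
Start = end − shift: 323 + 48 = 371 → 371 − 360 = 11°

11°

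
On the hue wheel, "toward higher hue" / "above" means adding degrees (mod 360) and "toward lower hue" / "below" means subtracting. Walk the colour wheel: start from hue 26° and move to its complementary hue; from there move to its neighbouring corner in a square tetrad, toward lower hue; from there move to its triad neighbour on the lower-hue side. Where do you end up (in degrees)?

complement +180°: 26 + 180 = 206°
square ↓ −90°: 206 − 90 = 116°
triadic ↓ −120°: 116 − 120 = -4 → -4 + 360 = 356°

356°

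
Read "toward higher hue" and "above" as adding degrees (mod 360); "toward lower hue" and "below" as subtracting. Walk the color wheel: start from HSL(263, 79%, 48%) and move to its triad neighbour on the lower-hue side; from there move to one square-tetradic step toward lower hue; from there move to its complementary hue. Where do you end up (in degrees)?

−120° (triadic ↓): 263 − 120 = 143°
−90° (square ↓): 143 − 90 = 53°
+180° (complement): 53 + 180 = 233°

233°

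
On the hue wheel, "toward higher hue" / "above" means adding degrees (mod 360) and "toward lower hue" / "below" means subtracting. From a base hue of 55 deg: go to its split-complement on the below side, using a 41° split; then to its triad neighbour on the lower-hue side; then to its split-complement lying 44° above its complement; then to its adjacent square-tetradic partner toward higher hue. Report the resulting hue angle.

+139° (split-comp 41° ↓): 55 + 139 = 194°
−120° (triadic ↓): 194 − 120 = 74°
+224° (split-comp 44° ↑): 74 + 224 = 298°
+90° (square ↑): 298 + 90 = 388 → 388 − 360 = 28°

28°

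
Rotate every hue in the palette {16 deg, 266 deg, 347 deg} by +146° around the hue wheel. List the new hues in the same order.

16 + 146 = 162°
266 + 146 = 412 → 412 − 360 = 52°
347 + 146 = 493 → 493 − 360 = 133°

162°, 52°, 133°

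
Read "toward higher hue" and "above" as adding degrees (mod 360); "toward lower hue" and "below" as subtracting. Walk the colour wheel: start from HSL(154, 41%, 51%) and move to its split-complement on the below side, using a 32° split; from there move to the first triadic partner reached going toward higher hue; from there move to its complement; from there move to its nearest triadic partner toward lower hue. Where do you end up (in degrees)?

154 + 148 = 302°   (split-comp 32° ↓)
302 + 120 = 422 → 422 − 360 = 62°   (triadic ↑)
62 + 180 = 242°   (complement)
242 − 120 = 122°   (triadic ↓)

122°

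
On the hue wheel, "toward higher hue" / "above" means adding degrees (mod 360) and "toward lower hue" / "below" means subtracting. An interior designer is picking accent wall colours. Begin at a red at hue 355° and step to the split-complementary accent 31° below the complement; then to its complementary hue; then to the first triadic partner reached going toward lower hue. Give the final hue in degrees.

204°

split-comp 31° ↓ +149°: 355 + 149 = 504 → 504 − 360 = 144°
complement +180°: 144 + 180 = 324°
triadic ↓ −120°: 324 − 120 = 204°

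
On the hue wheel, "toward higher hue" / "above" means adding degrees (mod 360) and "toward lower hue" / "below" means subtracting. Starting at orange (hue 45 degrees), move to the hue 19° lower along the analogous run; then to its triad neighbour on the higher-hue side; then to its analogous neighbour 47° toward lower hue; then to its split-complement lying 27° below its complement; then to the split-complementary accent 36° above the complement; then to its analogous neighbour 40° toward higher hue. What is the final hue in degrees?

−19° (analog 19° ↓): 45 − 19 = 26°
+120° (triadic ↑): 26 + 120 = 146°
−47° (analog 47° ↓): 146 − 47 = 99°
+153° (split-comp 27° ↓): 99 + 153 = 252°
+216° (split-comp 36° ↑): 252 + 216 = 468 → 468 − 360 = 108°
+40° (analog 40° ↑): 108 + 40 = 148°

148°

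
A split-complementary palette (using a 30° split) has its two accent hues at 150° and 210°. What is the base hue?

0°

The accents sit 30° either side of the complement, so the complement is their short-arc midpoint on the wheel.
Short-arc midpoint of 150° and 210°: 180°.
Base is 180° from the complement: 180 − 180 = 0°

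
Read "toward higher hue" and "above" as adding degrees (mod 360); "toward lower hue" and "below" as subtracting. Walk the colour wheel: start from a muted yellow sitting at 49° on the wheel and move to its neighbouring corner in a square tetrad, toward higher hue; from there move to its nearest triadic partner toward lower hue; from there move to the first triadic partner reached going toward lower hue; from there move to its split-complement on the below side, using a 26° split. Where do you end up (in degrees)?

49 + 90 = 139°   (square ↑)
139 − 120 = 19°   (triadic ↓)
19 − 120 = -101 → -101 + 360 = 259°   (triadic ↓)
259 + 154 = 413 → 413 − 360 = 53°   (split-comp 26° ↓)

53°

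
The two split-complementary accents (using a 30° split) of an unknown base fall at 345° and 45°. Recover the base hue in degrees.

The accents sit 30° either side of the complement, so the complement is their short-arc midpoint on the wheel.
Short-arc midpoint of 345° and 45°: 15°.
Base is 180° from the complement: 15 − 180 = -165 → -165 + 360 = 195°

195°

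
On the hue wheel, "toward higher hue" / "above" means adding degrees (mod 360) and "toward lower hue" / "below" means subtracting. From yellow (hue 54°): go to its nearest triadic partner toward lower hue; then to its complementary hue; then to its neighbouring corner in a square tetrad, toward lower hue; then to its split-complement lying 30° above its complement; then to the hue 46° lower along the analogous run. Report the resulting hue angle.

188°

54 − 120 = -66 → -66 + 360 = 294°   (triadic ↓)
294 + 180 = 474 → 474 − 360 = 114°   (complement)
114 − 90 = 24°   (square ↓)
24 + 210 = 234°   (split-comp 30° ↑)
234 − 46 = 188°   (analog 46° ↓)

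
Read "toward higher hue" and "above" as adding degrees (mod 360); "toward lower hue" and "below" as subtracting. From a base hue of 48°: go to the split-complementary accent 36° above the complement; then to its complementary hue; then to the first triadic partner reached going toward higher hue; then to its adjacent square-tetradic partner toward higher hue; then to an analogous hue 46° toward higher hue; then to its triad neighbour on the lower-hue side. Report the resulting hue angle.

220°

split-comp 36° ↑ +216°: 48 + 216 = 264°
complement +180°: 264 + 180 = 444 → 444 − 360 = 84°
triadic ↑ +120°: 84 + 120 = 204°
square ↑ +90°: 204 + 90 = 294°
analog 46° ↑ +46°: 294 + 46 = 340°
triadic ↓ −120°: 340 − 120 = 220°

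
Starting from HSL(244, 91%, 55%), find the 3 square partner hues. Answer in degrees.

334°, 64°, and 154°

244 + 90 = 334°
244 + 180 = 424 → 424 − 360 = 64°
244 + 270 = 514 → 514 − 360 = 154°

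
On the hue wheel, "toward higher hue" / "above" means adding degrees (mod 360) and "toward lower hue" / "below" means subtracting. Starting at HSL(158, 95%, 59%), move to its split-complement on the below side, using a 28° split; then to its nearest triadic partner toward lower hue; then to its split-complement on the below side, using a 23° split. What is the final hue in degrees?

347°

split-comp 28° ↓ +152°: 158 + 152 = 310°
triadic ↓ −120°: 310 − 120 = 190°
split-comp 23° ↓ +157°: 190 + 157 = 347°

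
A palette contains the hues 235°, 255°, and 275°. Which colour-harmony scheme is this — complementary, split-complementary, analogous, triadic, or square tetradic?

analogous

Sort the hues: 235°, 255°, 275°.
Successive gaps around the wheel: 20°, 20°, 320°.
A run of hues at equal small steps (20°) with one large closing gap is an analogous group.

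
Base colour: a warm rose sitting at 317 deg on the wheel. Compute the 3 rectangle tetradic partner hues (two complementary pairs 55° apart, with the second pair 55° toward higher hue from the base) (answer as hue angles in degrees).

A rectangular tetradic uses two complementary pairs 55° apart: offsets 0°, 55°, 180°, 235°.
317 + 55 = 372 → 372 − 360 = 12°
317 + 180 = 497 → 497 − 360 = 137°
317 + 235 = 552 → 552 − 360 = 192°

12°, 137°, 192°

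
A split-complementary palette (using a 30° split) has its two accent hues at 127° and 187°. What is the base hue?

337°

The accents sit 30° either side of the complement, so the complement is their short-arc midpoint on the wheel.
Short-arc midpoint of 127° and 187°: 157°.
Base is 180° from the complement: 157 − 180 = -23 → -23 + 360 = 337°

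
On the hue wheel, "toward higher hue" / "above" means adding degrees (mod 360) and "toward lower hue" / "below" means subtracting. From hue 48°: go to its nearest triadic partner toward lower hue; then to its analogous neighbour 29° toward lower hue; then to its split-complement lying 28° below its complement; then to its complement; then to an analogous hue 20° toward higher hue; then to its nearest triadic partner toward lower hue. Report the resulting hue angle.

−120° (triadic ↓): 48 − 120 = -72 → -72 + 360 = 288°
−29° (analog 29° ↓): 288 − 29 = 259°
+152° (split-comp 28° ↓): 259 + 152 = 411 → 411 − 360 = 51°
+180° (complement): 51 + 180 = 231°
+20° (analog 20° ↑): 231 + 20 = 251°
−120° (triadic ↓): 251 − 120 = 131°

131°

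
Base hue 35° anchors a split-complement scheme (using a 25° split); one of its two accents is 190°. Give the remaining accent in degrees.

Split-complementary hues sit 25° either side of the complement.
Complement of the base 35°: 35 + 180 = 215°
The given accent 190° is 25° one side of 215°; the other accent sits 25° the other side: 215 + 25 = 240°

240°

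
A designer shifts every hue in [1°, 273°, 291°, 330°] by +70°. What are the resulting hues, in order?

71°, 343°, 1°, 40°

1 + 70 = 71°
273 + 70 = 343°
291 + 70 = 361 → 361 − 360 = 1°
330 + 70 = 400 → 400 − 360 = 40°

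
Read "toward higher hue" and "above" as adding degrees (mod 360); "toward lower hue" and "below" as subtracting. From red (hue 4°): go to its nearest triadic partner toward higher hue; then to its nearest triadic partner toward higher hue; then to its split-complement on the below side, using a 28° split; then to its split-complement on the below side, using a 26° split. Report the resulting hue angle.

triadic ↑ +120°: 4 + 120 = 124°
triadic ↑ +120°: 124 + 120 = 244°
split-comp 28° ↓ +152°: 244 + 152 = 396 → 396 − 360 = 36°
split-comp 26° ↓ +154°: 36 + 154 = 190°

190°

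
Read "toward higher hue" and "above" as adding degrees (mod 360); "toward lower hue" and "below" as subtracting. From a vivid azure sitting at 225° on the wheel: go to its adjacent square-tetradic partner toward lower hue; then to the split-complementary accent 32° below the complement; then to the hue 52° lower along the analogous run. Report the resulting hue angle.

231°

−90° (square ↓): 225 − 90 = 135°
+148° (split-comp 32° ↓): 135 + 148 = 283°
−52° (analog 52° ↓): 283 − 52 = 231°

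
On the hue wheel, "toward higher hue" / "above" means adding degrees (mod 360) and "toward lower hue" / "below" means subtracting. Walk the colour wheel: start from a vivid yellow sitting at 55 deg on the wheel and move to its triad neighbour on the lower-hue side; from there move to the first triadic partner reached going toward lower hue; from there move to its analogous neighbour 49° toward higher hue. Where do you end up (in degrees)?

224°

triadic ↓ −120°: 55 − 120 = -65 → -65 + 360 = 295°
triadic ↓ −120°: 295 − 120 = 175°
analog 49° ↑ +49°: 175 + 49 = 224°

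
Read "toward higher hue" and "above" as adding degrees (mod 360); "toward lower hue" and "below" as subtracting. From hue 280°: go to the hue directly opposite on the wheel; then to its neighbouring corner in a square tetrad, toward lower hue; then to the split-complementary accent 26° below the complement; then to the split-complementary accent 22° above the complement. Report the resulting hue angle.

6°

complement +180°: 280 + 180 = 460 → 460 − 360 = 100°
square ↓ −90°: 100 − 90 = 10°
split-comp 26° ↓ +154°: 10 + 154 = 164°
split-comp 22° ↑ +202°: 164 + 202 = 366 → 366 − 360 = 6°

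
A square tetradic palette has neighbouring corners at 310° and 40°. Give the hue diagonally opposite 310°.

130°

A square tetradic scheme places four hues 90° apart; opposite corners are 180° apart.
310 + 180 = 490 → 490 − 360 = 130°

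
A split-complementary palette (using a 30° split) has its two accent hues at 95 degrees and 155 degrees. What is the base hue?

The accents sit 30° either side of the complement, so the complement is their short-arc midpoint on the wheel.
Short-arc midpoint of 95° and 155°: 125°.
Base is 180° from the complement: 125 − 180 = -55 → -55 + 360 = 305°

305°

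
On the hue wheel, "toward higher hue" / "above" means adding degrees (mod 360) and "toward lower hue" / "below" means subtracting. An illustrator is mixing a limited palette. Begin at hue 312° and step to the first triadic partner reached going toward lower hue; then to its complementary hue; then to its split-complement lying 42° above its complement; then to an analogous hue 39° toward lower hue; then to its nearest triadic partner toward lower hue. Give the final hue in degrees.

75°

−120° (triadic ↓): 312 − 120 = 192°
+180° (complement): 192 + 180 = 372 → 372 − 360 = 12°
+222° (split-comp 42° ↑): 12 + 222 = 234°
−39° (analog 39° ↓): 234 − 39 = 195°
−120° (triadic ↓): 195 − 120 = 75°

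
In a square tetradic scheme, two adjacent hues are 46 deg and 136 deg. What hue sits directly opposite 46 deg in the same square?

226°

A square tetradic scheme places four hues 90° apart; opposite corners are 180° apart.
46 + 180 = 226°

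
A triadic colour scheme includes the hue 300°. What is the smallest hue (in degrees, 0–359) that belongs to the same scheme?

60°

A triad places three hues 120° apart.
The full set through 300° is {60°, 180°, 300°}.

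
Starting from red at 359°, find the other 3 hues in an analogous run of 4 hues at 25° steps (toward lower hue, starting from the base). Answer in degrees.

Analogous hues sit every 25° along the wheel.
359 − 25 = 334°
359 − 50 = 309°
359 − 75 = 284°

334°, 309°, 284°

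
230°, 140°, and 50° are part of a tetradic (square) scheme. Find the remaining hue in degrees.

320°

A square tetradic scheme places four hues every 90°.
The full set through 50° is {50°, 140°, 230°, 320°}.
Given {50°, 140°, 230°}, the missing hue is 320°.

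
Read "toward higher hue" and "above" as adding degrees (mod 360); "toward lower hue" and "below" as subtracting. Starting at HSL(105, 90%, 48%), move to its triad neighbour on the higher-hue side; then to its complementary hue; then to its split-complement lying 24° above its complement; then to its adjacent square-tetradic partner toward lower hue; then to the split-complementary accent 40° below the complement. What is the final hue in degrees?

+120° (triadic ↑): 105 + 120 = 225°
+180° (complement): 225 + 180 = 405 → 405 − 360 = 45°
+204° (split-comp 24° ↑): 45 + 204 = 249°
−90° (square ↓): 249 − 90 = 159°
+140° (split-comp 40° ↓): 159 + 140 = 299°

299°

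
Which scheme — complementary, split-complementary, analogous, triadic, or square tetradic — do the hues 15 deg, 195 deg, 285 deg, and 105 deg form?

Sort the hues: 15°, 105°, 195°, 285°.
Successive gaps around the wheel: 90°, 90°, 90°, 90°.
Four hues every 90° form a square tetradic scheme.

square tetradic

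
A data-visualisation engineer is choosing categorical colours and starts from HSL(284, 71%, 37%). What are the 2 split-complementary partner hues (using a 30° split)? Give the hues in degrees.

74° and 134°

Complement of 284 deg: 284 + 180 = 464 → 464 − 360 = 104°
104 − 30 = 74°
104 + 30 = 134°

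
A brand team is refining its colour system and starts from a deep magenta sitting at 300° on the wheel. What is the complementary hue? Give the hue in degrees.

300 + 180 = 480 → 480 − 360 = 120°

120°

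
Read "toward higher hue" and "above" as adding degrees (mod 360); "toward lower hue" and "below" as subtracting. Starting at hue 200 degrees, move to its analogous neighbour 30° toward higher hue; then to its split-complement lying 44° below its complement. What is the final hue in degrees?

200 + 30 = 230°   (analog 30° ↑)
230 + 136 = 366 → 366 − 360 = 6°   (split-comp 44° ↓)

6°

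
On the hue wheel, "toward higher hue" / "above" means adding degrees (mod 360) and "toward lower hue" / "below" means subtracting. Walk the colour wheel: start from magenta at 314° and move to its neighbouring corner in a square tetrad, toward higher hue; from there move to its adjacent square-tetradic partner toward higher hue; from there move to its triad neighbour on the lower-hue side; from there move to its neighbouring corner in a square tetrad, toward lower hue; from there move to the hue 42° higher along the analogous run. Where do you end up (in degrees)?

314 + 90 = 404 → 404 − 360 = 44°   (square ↑)
44 + 90 = 134°   (square ↑)
134 − 120 = 14°   (triadic ↓)
14 − 90 = -76 → -76 + 360 = 284°   (square ↓)
284 + 42 = 326°   (analog 42° ↑)

326°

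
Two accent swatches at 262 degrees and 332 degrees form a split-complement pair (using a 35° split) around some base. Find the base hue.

117°

The accents sit 35° either side of the complement, so the complement is their short-arc midpoint on the wheel.
Short-arc midpoint of 262° and 332°: 297°.
Base is 180° from the complement: 297 − 180 = 117°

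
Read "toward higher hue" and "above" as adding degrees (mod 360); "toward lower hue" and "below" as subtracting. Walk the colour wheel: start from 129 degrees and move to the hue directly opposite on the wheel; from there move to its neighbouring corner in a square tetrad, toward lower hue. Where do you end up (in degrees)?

219°

129 + 180 = 309°   (complement)
309 − 90 = 219°   (square ↓)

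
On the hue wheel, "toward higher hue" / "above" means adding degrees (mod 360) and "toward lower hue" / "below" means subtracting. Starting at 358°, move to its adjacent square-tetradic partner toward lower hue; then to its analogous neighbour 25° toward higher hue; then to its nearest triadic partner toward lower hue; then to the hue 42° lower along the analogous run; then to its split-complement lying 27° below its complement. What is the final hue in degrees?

358 − 90 = 268°   (square ↓)
268 + 25 = 293°   (analog 25° ↑)
293 − 120 = 173°   (triadic ↓)
173 − 42 = 131°   (analog 42° ↓)
131 + 153 = 284°   (split-comp 27° ↓)

284°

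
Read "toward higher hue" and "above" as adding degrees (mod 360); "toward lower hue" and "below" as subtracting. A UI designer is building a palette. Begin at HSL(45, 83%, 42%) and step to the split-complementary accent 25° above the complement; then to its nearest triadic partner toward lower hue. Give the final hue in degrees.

130°

45 + 205 = 250°   (split-comp 25° ↑)
250 − 120 = 130°   (triadic ↓)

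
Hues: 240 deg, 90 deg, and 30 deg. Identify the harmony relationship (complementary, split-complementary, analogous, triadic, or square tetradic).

Sort the hues: 30°, 90°, 240°.
Successive gaps around the wheel: 60°, 150°, 150°.
Two 150° gaps and one 60° gap — a base hue opposite a pair of accents 30° either side of its complement — is the split-complementary pattern.

split-complementary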